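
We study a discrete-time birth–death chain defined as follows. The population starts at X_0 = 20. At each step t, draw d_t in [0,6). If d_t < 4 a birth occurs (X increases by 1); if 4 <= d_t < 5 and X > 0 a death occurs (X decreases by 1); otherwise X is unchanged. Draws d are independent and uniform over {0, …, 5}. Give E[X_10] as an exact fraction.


X can drop by at most 1 per step and X_0 = 20 > T = 10, so X_t >= 20 − t >= 10 > 0 for every t <= 10: the floor at 0 (the 'and X > 0' condition) never binds. Hence X_10 = X_0 + Σ_{t<10} Y_t with i.i.d. increments Y_t = y(d_t) ∈ {+1, −1, 0}.
Outcome values over d=0..5: [1, 1, 1, 1, -1, 0]
Σy = 3, Σy² = 5, M = 6
μ = 3/6 = 1/2,  σ² = 5/6 − (1/2)² = 7/12
E[X_10] = 20 + 10·(1/2) = 25

25


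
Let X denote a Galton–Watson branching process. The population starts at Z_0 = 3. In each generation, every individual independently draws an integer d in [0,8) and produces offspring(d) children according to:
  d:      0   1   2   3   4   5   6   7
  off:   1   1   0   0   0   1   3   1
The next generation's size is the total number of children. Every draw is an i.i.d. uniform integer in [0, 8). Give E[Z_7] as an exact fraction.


Outcome values over d=0..7: [1, 1, 0, 0, 0, 1, 3, 1]
Σy = 7, Σy² = 13, M = 8
μ = 7/8 = 7/8,  σ² = 13/8 − (7/8)² = 55/64
E[Z_0] = 3
E[Z_1] = 7/8·E[Z_0] = 21/8
E[Z_2] = 7/8·E[Z_1] = 147/64
E[Z_3] = 7/8·E[Z_2] = 1029/512
E[Z_4] = 7/8·E[Z_3] = 7203/4096
E[Z_5] = 7/8·E[Z_4] = 50421/32768
E[Z_6] = 7/8·E[Z_5] = 352947/262144
E[Z_7] = 7/8·E[Z_6] = 2470629/2097152

2470629/2097152


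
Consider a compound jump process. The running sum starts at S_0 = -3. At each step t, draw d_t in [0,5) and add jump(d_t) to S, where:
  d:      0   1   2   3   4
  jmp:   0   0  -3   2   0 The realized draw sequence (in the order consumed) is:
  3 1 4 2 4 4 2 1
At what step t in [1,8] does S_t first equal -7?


7

t=0: S=-3, d=3, jump=2, S_1=-1
t=1: S=-1, d=1, jump=0, S_2=-1
t=2: S=-1, d=4, jump=0, S_3=-1
t=3: S=-1, d=2, jump=-3, S_4=-4
t=4: S=-4, d=4, jump=0, S_5=-4
t=5: S=-4, d=4, jump=0, S_6=-4
t=6: S=-4, d=2, jump=-3, S_7=-7
t=7: S=-7, d=1, jump=0, S_8=-7


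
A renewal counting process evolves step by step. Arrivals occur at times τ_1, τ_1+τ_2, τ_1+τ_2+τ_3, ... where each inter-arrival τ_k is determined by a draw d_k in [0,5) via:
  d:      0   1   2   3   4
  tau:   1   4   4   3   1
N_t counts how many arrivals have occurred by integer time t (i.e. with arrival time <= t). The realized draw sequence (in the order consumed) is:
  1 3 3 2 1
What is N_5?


draw d_1=1: τ_1=4, arrival time A_1=4
draw d_2=3: τ_2=3, arrival time A_2=7
draw d_3=3: τ_3=3, arrival time A_3=10
draw d_4=2: τ_4=4, arrival time A_4=14
draw d_5=1: τ_5=4, arrival time A_5=18
N_t over t=0..5: 0:0 1:0 2:0 3:0 4:1 5:1

1


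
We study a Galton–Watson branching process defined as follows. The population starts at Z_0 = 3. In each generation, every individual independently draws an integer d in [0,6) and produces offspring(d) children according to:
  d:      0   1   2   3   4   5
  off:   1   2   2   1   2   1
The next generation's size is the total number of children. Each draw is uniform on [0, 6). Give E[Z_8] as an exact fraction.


Outcome values over d=0..5: [1, 2, 2, 1, 2, 1]
Σy = 9, Σy² = 15, M = 6
μ = 9/6 = 3/2,  σ² = 15/6 − (3/2)² = 1/4
E[Z_0] = 3
E[Z_1] = 3/2·E[Z_0] = 9/2
E[Z_2] = 3/2·E[Z_1] = 27/4
E[Z_3] = 3/2·E[Z_2] = 81/8
E[Z_4] = 3/2·E[Z_3] = 243/16
E[Z_5] = 3/2·E[Z_4] = 729/32
E[Z_6] = 3/2·E[Z_5] = 2187/64
E[Z_7] = 3/2·E[Z_6] = 6561/128
E[Z_8] = 3/2·E[Z_7] = 19683/256

19683/256


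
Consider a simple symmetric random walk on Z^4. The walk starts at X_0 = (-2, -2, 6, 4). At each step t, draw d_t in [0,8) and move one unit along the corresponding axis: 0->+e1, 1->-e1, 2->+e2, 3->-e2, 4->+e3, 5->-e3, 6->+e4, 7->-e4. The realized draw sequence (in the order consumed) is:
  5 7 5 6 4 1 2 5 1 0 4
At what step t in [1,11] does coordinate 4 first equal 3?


2

t=0: X=(-2, -2, 6, 4), d=5 → -e3, X_1=(-2, -2, 5, 4)
t=1: X=(-2, -2, 5, 4), d=7 → -e4, X_2=(-2, -2, 5, 3)
t=2: X=(-2, -2, 5, 3), d=5 → -e3, X_3=(-2, -2, 4, 3)
t=3: X=(-2, -2, 4, 3), d=6 → +e4, X_4=(-2, -2, 4, 4)
t=4: X=(-2, -2, 4, 4), d=4 → +e3, X_5=(-2, -2, 5, 4)
t=5: X=(-2, -2, 5, 4), d=1 → -e1, X_6=(-3, -2, 5, 4)
t=6: X=(-3, -2, 5, 4), d=2 → +e2, X_7=(-3, -1, 5, 4)
t=7: X=(-3, -1, 5, 4), d=5 → -e3, X_8=(-3, -1, 4, 4)
t=8: X=(-3, -1, 4, 4), d=1 → -e1, X_9=(-4, -1, 4, 4)
t=9: X=(-4, -1, 4, 4), d=0 → +e1, X_10=(-3, -1, 4, 4)
t=10: X=(-3, -1, 4, 4), d=4 → +e3, X_11=(-3, -1, 5, 4)


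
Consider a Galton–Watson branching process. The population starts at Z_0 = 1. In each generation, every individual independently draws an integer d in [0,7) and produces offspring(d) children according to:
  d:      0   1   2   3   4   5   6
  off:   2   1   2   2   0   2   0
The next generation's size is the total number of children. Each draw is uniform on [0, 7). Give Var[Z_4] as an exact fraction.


Outcome values over d=0..6: [2, 1, 2, 2, 0, 2, 0]
Σy = 9, Σy² = 17, M = 7
μ = 9/7 = 9/7,  σ² = 17/7 − (9/7)² = 38/49
V_0 = 0, E_0 = 1
V_1 = 38/49·E_0 + (9/7)²·V_0 = 38/49;  E_1 = 9/7
V_2 = 38/49·E_1 + (9/7)²·V_1 = 5472/2401;  E_2 = 81/49
V_3 = 38/49·E_2 + (9/7)²·V_2 = 594054/117649;  E_3 = 729/343
V_4 = 38/49·E_3 + (9/7)²·V_3 = 57620160/5764801;  E_4 = 6561/2401

57620160/5764801


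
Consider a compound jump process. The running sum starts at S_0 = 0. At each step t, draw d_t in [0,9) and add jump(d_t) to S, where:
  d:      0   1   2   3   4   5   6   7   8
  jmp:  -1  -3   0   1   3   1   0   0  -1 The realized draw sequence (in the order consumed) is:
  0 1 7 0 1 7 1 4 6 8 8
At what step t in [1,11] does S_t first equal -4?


t=0: S=0, d=0, jump=-1, S_1=-1
t=1: S=-1, d=1, jump=-3, S_2=-4
t=2: S=-4, d=7, jump=0, S_3=-4
t=3: S=-4, d=0, jump=-1, S_4=-5
t=4: S=-5, d=1, jump=-3, S_5=-8
t=5: S=-8, d=7, jump=0, S_6=-8
t=6: S=-8, d=1, jump=-3, S_7=-11
t=7: S=-11, d=4, jump=3, S_8=-8
t=8: S=-8, d=6, jump=0, S_9=-8
t=9: S=-8, d=8, jump=-1, S_10=-9
t=10: S=-9, d=8, jump=-1, S_11=-10

2


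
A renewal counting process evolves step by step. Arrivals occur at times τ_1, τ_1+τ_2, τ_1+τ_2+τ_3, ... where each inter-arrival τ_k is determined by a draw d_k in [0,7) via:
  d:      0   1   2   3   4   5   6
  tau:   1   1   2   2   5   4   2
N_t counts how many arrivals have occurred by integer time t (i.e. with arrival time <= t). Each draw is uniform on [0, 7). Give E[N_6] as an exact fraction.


276319/117649

Inter-arrival values over d=0..6: [1, 1, 2, 2, 5, 4, 2]
Each d has probability 1/7, so the pmf of τ is: f(1) = 2/7, f(2) = 3/7, f(4) = 1/7, f(5) = 1/7
Renewal equation for m(n) = E[N_n]: condition on τ_1 = k (if k <= n, one arrival plus a fresh copy on the remaining n−k steps): m(n) = F(n) + Σ_{k<=n} f(k)·m(n−k), where F(n) = P(τ <= n) and m(0) = 0
m(1) = F(1) = 2/7
m(2) = F(2) + f(1)·m(1) = 5/7 + 2/7·2/7 = 39/49
m(3) = F(3) + f(1)·m(2) + f(2)·m(1) = 5/7 + 2/7·39/49 + 3/7·2/7 = 365/343
m(4) = F(4) + f(1)·m(3) + f(2)·m(2) = 6/7 + 2/7·365/343 + 3/7·39/49 = 3607/2401
m(5) = F(5) + f(1)·m(4) + f(2)·m(3) + f(4)·m(1) = 1 + 2/7·3607/2401 + 3/7·365/343 + 1/7·2/7 = 32372/16807
m(6) = F(6) + f(1)·m(5) + f(2)·m(4) + f(4)·m(2) + f(5)·m(1) = 1 + 2/7·32372/16807 + 3/7·3607/2401 + 1/7·39/49 + 1/7·2/7 = 276319/117649
E[N_6] = m(6) = 276319/117649


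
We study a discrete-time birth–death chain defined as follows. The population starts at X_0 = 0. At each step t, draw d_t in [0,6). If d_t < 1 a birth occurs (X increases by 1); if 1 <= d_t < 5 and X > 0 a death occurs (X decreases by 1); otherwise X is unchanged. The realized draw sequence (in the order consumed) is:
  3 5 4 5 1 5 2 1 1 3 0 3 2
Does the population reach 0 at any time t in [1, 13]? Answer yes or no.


t=0: X=0, d=3 → hold, X_1=0
t=1: X=0, d=5 → hold, X_2=0
t=2: X=0, d=4 → hold, X_3=0
t=3: X=0, d=5 → hold, X_4=0
t=4: X=0, d=1 → hold, X_5=0
t=5: X=0, d=5 → hold, X_6=0
t=6: X=0, d=2 → hold, X_7=0
t=7: X=0, d=1 → hold, X_8=0
t=8: X=0, d=1 → hold, X_9=0
t=9: X=0, d=3 → hold, X_10=0
t=10: X=0, d=0 → birth, X_11=1
t=11: X=1, d=3 → death, X_12=0
t=12: X=0, d=2 → hold, X_13=0

yes


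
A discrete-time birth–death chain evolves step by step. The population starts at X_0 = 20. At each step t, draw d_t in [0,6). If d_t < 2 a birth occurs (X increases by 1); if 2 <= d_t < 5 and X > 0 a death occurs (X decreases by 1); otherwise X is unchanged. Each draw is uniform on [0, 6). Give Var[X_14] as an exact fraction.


203/18

X can drop by at most 1 per step and X_0 = 20 > T = 14, so X_t >= 20 − t >= 6 > 0 for every t <= 14: the floor at 0 (the 'and X > 0' condition) never binds. Hence X_14 = X_0 + Σ_{t<14} Y_t with i.i.d. increments Y_t = y(d_t) ∈ {+1, −1, 0}.
Outcome values over d=0..5: [1, 1, -1, -1, -1, 0]
Σy = -1, Σy² = 5, M = 6
μ = -1/6 = -1/6,  σ² = 5/6 − (-1/6)² = 29/36
Independent increments: Var[X_14] = 14·σ² = 14·(29/36) = 203/18


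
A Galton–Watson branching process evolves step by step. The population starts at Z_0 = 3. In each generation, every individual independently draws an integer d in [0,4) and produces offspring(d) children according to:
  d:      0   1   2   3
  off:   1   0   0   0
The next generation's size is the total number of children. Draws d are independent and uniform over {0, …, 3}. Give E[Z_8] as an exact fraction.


Outcome values over d=0..3: [1, 0, 0, 0]
Σy = 1, Σy² = 1, M = 4
μ = 1/4 = 1/4,  σ² = 1/4 − (1/4)² = 3/16
E[Z_0] = 3
E[Z_1] = 1/4·E[Z_0] = 3/4
E[Z_2] = 1/4·E[Z_1] = 3/16
E[Z_3] = 1/4·E[Z_2] = 3/64
E[Z_4] = 1/4·E[Z_3] = 3/256
E[Z_5] = 1/4·E[Z_4] = 3/1024
E[Z_6] = 1/4·E[Z_5] = 3/4096
E[Z_7] = 1/4·E[Z_6] = 3/16384
E[Z_8] = 1/4·E[Z_7] = 3/65536

3/65536


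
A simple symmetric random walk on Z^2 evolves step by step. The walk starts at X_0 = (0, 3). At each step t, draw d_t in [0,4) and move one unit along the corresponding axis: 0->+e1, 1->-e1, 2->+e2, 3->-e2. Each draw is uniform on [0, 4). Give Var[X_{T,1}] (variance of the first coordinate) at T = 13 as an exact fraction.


Outcome values over d=0..3: [1, -1, 0, 0]
Σy = 0, Σy² = 2, M = 4
μ = 0/4 = 0,  σ² = 2/4 − (0)² = 1/2
Independent increments: Var[X_13] = 13·σ² = 13·(1/2) = 13/2

13/2


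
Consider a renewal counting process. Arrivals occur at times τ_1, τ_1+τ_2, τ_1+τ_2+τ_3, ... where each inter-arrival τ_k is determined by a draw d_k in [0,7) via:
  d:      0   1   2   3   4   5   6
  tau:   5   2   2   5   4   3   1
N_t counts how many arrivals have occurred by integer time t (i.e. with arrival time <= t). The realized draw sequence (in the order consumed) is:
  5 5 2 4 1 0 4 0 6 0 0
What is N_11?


3

draw d_1=5: τ_1=3, arrival time A_1=3
draw d_2=5: τ_2=3, arrival time A_2=6
draw d_3=2: τ_3=2, arrival time A_3=8
draw d_4=4: τ_4=4, arrival time A_4=12
draw d_5=1: τ_5=2, arrival time A_5=14
draw d_6=0: τ_6=5, arrival time A_6=19
draw d_7=4: τ_7=4, arrival time A_7=23
draw d_8=0: τ_8=5, arrival time A_8=28
draw d_9=6: τ_9=1, arrival time A_9=29
draw d_10=0: τ_10=5, arrival time A_10=34
draw d_11=0: τ_11=5, arrival time A_11=39
N_t over t=0..11: 0:0 1:0 2:0 3:1 4:1 5:1 6:2 7:2 8:3 9:3 10:3 11:3


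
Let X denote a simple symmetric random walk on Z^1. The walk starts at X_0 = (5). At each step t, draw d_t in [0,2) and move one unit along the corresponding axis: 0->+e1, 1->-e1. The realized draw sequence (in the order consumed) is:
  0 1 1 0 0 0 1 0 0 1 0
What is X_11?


(8)

t=0: X=(5), d=0 → +e1, X_1=(6)
t=1: X=(6), d=1 → -e1, X_2=(5)
t=2: X=(5), d=1 → -e1, X_3=(4)
t=3: X=(4), d=0 → +e1, X_4=(5)
t=4: X=(5), d=0 → +e1, X_5=(6)
t=5: X=(6), d=0 → +e1, X_6=(7)
t=6: X=(7), d=1 → -e1, X_7=(6)
t=7: X=(6), d=0 → +e1, X_8=(7)
t=8: X=(7), d=0 → +e1, X_9=(8)
t=9: X=(8), d=1 → -e1, X_10=(7)
t=10: X=(7), d=0 → +e1, X_11=(8)


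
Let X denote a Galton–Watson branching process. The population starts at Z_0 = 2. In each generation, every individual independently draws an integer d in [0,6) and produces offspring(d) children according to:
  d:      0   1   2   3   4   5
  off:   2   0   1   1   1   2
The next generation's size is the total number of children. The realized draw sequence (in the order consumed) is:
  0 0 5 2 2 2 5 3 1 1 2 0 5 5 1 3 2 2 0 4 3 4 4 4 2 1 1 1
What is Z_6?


gen 0: Z_0=2, draws=[0, 0], offspring=[2, 2], Z_1=4
gen 1: Z_1=4, draws=[5, 2, 2, 2], offspring=[2, 1, 1, 1], Z_2=5
gen 2: Z_2=5, draws=[5, 3, 1, 1, 2], offspring=[2, 1, 0, 0, 1], Z_3=4
gen 3: Z_3=4, draws=[0, 5, 5, 1], offspring=[2, 2, 2, 0], Z_4=6
gen 4: Z_4=6, draws=[3, 2, 2, 0, 4, 3], offspring=[1, 1, 1, 2, 1, 1], Z_5=7
gen 5: Z_5=7, draws=[4, 4, 4, 2, 1, 1, 1], offspring=[1, 1, 1, 1, 0, 0, 0], Z_6=4

4


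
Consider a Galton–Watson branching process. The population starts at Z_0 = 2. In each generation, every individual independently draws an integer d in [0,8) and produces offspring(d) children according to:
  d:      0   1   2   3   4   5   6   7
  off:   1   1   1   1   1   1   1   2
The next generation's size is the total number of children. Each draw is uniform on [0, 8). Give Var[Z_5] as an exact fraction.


1207007487/536870912

Outcome values over d=0..7: [1, 1, 1, 1, 1, 1, 1, 2]
Σy = 9, Σy² = 11, M = 8
μ = 9/8 = 9/8,  σ² = 11/8 − (9/8)² = 7/64
V_0 = 0, E_0 = 2
V_1 = 7/64·E_0 + (9/8)²·V_0 = 7/32;  E_1 = 9/4
V_2 = 7/64·E_1 + (9/8)²·V_1 = 1071/2048;  E_2 = 81/32
V_3 = 7/64·E_2 + (9/8)²·V_2 = 123039/131072;  E_3 = 729/256
V_4 = 7/64·E_3 + (9/8)²·V_3 = 12578895/8388608;  E_4 = 6561/2048
V_5 = 7/64·E_4 + (9/8)²·V_4 = 1207007487/536870912;  E_5 = 59049/16384


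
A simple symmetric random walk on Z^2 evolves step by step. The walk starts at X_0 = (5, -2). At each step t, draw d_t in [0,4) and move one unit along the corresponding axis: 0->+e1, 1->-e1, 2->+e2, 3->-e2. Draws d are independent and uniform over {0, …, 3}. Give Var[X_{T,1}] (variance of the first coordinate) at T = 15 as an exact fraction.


15/2

Outcome values over d=0..3: [1, -1, 0, 0]
Σy = 0, Σy² = 2, M = 4
μ = 0/4 = 0,  σ² = 2/4 − (0)² = 1/2
Independent increments: Var[X_15] = 15·σ² = 15·(1/2) = 15/2


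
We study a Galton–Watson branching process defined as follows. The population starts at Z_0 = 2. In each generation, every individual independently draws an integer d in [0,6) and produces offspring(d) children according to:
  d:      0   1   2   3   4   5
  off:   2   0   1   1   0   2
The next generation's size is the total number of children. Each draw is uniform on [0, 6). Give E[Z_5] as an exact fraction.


2

Outcome values over d=0..5: [2, 0, 1, 1, 0, 2]
Σy = 6, Σy² = 10, M = 6
μ = 6/6 = 1,  σ² = 10/6 − (1)² = 2/3
E[Z_0] = 2
E[Z_1] = 1·E[Z_0] = 2
E[Z_2] = 1·E[Z_1] = 2
E[Z_3] = 1·E[Z_2] = 2
E[Z_4] = 1·E[Z_3] = 2
E[Z_5] = 1·E[Z_4] = 2


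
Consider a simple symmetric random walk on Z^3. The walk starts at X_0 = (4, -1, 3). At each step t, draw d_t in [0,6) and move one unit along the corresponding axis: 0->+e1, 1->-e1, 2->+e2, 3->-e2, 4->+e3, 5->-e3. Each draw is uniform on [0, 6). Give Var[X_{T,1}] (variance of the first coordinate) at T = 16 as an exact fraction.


16/3

Outcome values over d=0..5: [1, -1, 0, 0, 0, 0]
Σy = 0, Σy² = 2, M = 6
μ = 0/6 = 0,  σ² = 2/6 − (0)² = 1/3
Independent increments: Var[X_16] = 16·σ² = 16·(1/3) = 16/3


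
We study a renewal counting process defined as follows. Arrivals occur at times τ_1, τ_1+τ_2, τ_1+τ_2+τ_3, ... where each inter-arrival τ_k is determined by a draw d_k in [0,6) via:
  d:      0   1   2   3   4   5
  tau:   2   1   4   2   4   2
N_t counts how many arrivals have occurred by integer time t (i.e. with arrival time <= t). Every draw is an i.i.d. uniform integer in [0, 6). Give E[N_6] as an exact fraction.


105757/46656

Inter-arrival values over d=0..5: [2, 1, 4, 2, 4, 2]
Each d has probability 1/6, so the pmf of τ is: f(1) = 1/6, f(2) = 1/2, f(4) = 1/3
Renewal equation for m(n) = E[N_n]: condition on τ_1 = k (if k <= n, one arrival plus a fresh copy on the remaining n−k steps): m(n) = F(n) + Σ_{k<=n} f(k)·m(n−k), where F(n) = P(τ <= n) and m(0) = 0
m(1) = F(1) = 1/6
m(2) = F(2) + f(1)·m(1) = 2/3 + 1/6·1/6 = 25/36
m(3) = F(3) + f(1)·m(2) + f(2)·m(1) = 2/3 + 1/6·25/36 + 1/2·1/6 = 187/216
m(4) = F(4) + f(1)·m(3) + f(2)·m(2) = 1 + 1/6·187/216 + 1/2·25/36 = 1933/1296
m(5) = F(5) + f(1)·m(4) + f(2)·m(3) + f(4)·m(1) = 1 + 1/6·1933/1296 + 1/2·187/216 + 1/3·1/6 = 13507/7776
m(6) = F(6) + f(1)·m(5) + f(2)·m(4) + f(4)·m(2) = 1 + 1/6·13507/7776 + 1/2·1933/1296 + 1/3·25/36 = 105757/46656
E[N_6] = m(6) = 105757/46656


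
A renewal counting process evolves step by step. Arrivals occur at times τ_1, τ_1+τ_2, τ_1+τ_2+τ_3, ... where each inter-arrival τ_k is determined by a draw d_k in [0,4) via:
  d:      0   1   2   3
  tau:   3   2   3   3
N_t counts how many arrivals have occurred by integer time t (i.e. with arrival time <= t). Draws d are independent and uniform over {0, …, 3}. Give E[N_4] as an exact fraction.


Inter-arrival values over d=0..3: [3, 2, 3, 3]
Each d has probability 1/4, so the pmf of τ is: f(2) = 1/4, f(3) = 3/4
Renewal equation for m(n) = E[N_n]: condition on τ_1 = k (if k <= n, one arrival plus a fresh copy on the remaining n−k steps): m(n) = F(n) + Σ_{k<=n} f(k)·m(n−k), where F(n) = P(τ <= n) and m(0) = 0
m(1) = F(1) = 0
m(2) = F(2) = 1/4
m(3) = F(3) = 1
m(4) = F(4) + f(2)·m(2) = 1 + 1/4·1/4 = 17/16
E[N_4] = m(4) = 17/16

17/16


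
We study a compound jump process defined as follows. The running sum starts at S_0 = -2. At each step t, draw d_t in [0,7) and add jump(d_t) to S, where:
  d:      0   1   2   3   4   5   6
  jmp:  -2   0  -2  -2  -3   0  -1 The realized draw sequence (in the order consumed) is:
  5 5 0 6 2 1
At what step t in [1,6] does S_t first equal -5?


t=0: S=-2, d=5, jump=0, S_1=-2
t=1: S=-2, d=5, jump=0, S_2=-2
t=2: S=-2, d=0, jump=-2, S_3=-4
t=3: S=-4, d=6, jump=-1, S_4=-5
t=4: S=-5, d=2, jump=-2, S_5=-7
t=5: S=-7, d=1, jump=0, S_6=-7

4


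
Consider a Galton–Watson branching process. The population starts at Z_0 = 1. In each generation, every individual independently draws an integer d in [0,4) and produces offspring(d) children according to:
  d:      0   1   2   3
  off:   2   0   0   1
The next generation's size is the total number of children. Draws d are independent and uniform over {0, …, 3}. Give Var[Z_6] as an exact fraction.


Outcome values over d=0..3: [2, 0, 0, 1]
Σy = 3, Σy² = 5, M = 4
μ = 3/4 = 3/4,  σ² = 5/4 − (3/4)² = 11/16
V_0 = 0, E_0 = 1
V_1 = 11/16·E_0 + (3/4)²·V_0 = 11/16;  E_1 = 3/4
V_2 = 11/16·E_1 + (3/4)²·V_1 = 231/256;  E_2 = 9/16
V_3 = 11/16·E_2 + (3/4)²·V_2 = 3663/4096;  E_3 = 27/64
V_4 = 11/16·E_3 + (3/4)²·V_3 = 51975/65536;  E_4 = 81/256
V_5 = 11/16·E_4 + (3/4)²·V_4 = 695871/1048576;  E_5 = 243/1024
V_6 = 11/16·E_5 + (3/4)²·V_5 = 8999991/16777216;  E_6 = 729/4096

8999991/16777216


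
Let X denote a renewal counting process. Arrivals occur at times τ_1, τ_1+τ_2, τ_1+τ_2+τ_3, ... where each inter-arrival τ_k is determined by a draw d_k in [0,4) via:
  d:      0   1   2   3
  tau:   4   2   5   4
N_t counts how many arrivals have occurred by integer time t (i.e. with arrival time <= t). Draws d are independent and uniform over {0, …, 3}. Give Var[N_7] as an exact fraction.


1143/4096

Inter-arrival values over d=0..3: [4, 2, 5, 4]
Each d has probability 1/4, so the pmf of τ is: f(2) = 1/4, f(4) = 1/2, f(5) = 1/4
Let p_n(j) = P(N_n = j), with p_0 = [1]. Condition on τ_1: p_n(0) = P(τ > n), and for j >= 1, p_n(j) = Σ_{k<=n} f(k)·p_{n−k}(j−1)
p_1 = [1]  (j = 0)
p_2 = [3/4, 1/4]  (j = 0..1)
p_3 = [3/4, 1/4]  (j = 0..1)
p_4 = [1/4, 11/16, 1/16]  (j = 0..2)
p_5 = [0, 15/16, 1/16]  (j = 0..2)
p_6 = [0, 11/16, 19/64, 1/64]  (j = 0..3)
p_7 = [0, 9/16, 27/64, 1/64]  (j = 0..3)
E[N_7] = Σ j·p_7(j) = 93/64;  E[N_7²] = Σ j²·p_7(j) = 153/64
Var[N_7] = 153/64 − (93/64)² = 1143/4096


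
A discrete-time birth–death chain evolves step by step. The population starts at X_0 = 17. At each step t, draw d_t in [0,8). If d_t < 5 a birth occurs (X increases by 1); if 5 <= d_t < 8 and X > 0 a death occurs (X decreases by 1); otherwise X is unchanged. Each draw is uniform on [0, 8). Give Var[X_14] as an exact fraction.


X can drop by at most 1 per step and X_0 = 17 > T = 14, so X_t >= 17 − t >= 3 > 0 for every t <= 14: the floor at 0 (the 'and X > 0' condition) never binds. Hence X_14 = X_0 + Σ_{t<14} Y_t with i.i.d. increments Y_t = y(d_t) ∈ {+1, −1, 0}.
Outcome values over d=0..7: [1, 1, 1, 1, 1, -1, -1, -1]
Σy = 2, Σy² = 8, M = 8
μ = 2/8 = 1/4,  σ² = 8/8 − (1/4)² = 15/16
Independent increments: Var[X_14] = 14·σ² = 14·(15/16) = 105/8

105/8


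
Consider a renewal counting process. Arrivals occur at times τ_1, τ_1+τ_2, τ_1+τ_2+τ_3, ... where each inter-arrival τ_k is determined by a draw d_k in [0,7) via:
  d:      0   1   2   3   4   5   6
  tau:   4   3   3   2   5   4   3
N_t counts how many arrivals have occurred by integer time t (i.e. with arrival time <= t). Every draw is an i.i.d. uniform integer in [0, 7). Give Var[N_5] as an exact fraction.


6/49

Inter-arrival values over d=0..6: [4, 3, 3, 2, 5, 4, 3]
Each d has probability 1/7, so the pmf of τ is: f(2) = 1/7, f(3) = 3/7, f(4) = 2/7, f(5) = 1/7
Let p_n(j) = P(N_n = j), with p_0 = [1]. Condition on τ_1: p_n(0) = P(τ > n), and for j >= 1, p_n(j) = Σ_{k<=n} f(k)·p_{n−k}(j−1)
p_1 = [1]  (j = 0)
p_2 = [6/7, 1/7]  (j = 0..1)
p_3 = [3/7, 4/7]  (j = 0..1)
p_4 = [1/7, 41/49, 1/49]  (j = 0..2)
p_5 = [0, 6/7, 1/7]  (j = 0..2)
E[N_5] = Σ j·p_5(j) = 8/7;  E[N_5²] = Σ j²·p_5(j) = 10/7
Var[N_5] = 10/7 − (8/7)² = 6/49


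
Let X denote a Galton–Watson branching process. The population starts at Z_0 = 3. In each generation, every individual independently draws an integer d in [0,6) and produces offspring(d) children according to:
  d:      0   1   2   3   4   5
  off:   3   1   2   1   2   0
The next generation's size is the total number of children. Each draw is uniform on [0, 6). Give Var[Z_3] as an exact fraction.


Outcome values over d=0..5: [3, 1, 2, 1, 2, 0]
Σy = 9, Σy² = 19, M = 6
μ = 9/6 = 3/2,  σ² = 19/6 − (3/2)² = 11/12
V_0 = 0, E_0 = 3
V_1 = 11/12·E_0 + (3/2)²·V_0 = 11/4;  E_1 = 9/2
V_2 = 11/12·E_1 + (3/2)²·V_1 = 165/16;  E_2 = 27/4
V_3 = 11/12·E_2 + (3/2)²·V_2 = 1881/64;  E_3 = 81/8

1881/64


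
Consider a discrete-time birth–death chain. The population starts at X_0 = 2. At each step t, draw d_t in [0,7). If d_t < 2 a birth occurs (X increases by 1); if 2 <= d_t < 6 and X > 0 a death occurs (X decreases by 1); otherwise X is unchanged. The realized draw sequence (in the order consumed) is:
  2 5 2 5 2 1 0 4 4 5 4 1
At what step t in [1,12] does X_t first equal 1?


1

t=0: X=2, d=2 → death, X_1=1
t=1: X=1, d=5 → death, X_2=0
t=2: X=0, d=2 → hold, X_3=0
t=3: X=0, d=5 → hold, X_4=0
t=4: X=0, d=2 → hold, X_5=0
t=5: X=0, d=1 → birth, X_6=1
t=6: X=1, d=0 → birth, X_7=2
t=7: X=2, d=4 → death, X_8=1
t=8: X=1, d=4 → death, X_9=0
t=9: X=0, d=5 → hold, X_10=0
t=10: X=0, d=4 → hold, X_11=0
t=11: X=0, d=1 → birth, X_12=1


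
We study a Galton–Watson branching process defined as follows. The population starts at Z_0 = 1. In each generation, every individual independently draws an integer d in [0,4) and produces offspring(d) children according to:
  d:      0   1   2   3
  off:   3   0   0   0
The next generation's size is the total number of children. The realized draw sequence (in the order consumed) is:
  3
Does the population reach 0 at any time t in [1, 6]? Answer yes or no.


yes

gen 0: Z_0=1, draws=[3], offspring=[0], Z_1=0
gen 1: Z_1=0, draws=[], offspring=[], Z_2=0
gen 2: Z_2=0, draws=[], offspring=[], Z_3=0
gen 3: Z_3=0, draws=[], offspring=[], Z_4=0
gen 4: Z_4=0, draws=[], offspring=[], Z_5=0
gen 5: Z_5=0, draws=[], offspring=[], Z_6=0


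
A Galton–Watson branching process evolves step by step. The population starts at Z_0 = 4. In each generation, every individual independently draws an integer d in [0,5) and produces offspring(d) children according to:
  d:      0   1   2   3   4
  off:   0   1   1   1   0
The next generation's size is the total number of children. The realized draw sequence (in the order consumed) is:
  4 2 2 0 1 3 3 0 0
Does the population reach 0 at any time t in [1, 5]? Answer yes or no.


gen 0: Z_0=4, draws=[4, 2, 2, 0], offspring=[0, 1, 1, 0], Z_1=2
gen 1: Z_1=2, draws=[1, 3], offspring=[1, 1], Z_2=2
gen 2: Z_2=2, draws=[3, 0], offspring=[1, 0], Z_3=1
gen 3: Z_3=1, draws=[0], offspring=[0], Z_4=0
gen 4: Z_4=0, draws=[], offspring=[], Z_5=0

yes


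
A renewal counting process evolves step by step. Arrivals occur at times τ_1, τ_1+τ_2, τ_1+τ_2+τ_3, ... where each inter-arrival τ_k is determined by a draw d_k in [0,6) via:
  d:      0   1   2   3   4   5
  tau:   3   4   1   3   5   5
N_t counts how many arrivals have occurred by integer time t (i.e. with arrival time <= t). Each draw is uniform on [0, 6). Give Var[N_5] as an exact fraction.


14787239/60466176

Inter-arrival values over d=0..5: [3, 4, 1, 3, 5, 5]
Each d has probability 1/6, so the pmf of τ is: f(1) = 1/6, f(3) = 1/3, f(4) = 1/6, f(5) = 1/3
Let p_n(j) = P(N_n = j), with p_0 = [1]. Condition on τ_1: p_n(0) = P(τ > n), and for j >= 1, p_n(j) = Σ_{k<=n} f(k)·p_{n−k}(j−1)
p_1 = [5/6, 1/6]  (j = 0..1)
p_2 = [5/6, 5/36, 1/36]  (j = 0..2)
p_3 = [1/2, 17/36, 5/216, 1/216]  (j = 0..3)
p_4 = [1/3, 19/36, 29/216, 5/1296, 1/1296]  (j = 0..4)
p_5 = [0, 29/36, 35/216, 41/1296, 5/7776, 1/7776]  (j = 0..5)
E[N_5] = Σ j·p_5(j) = 9547/7776;  E[N_5²] = Σ j²·p_5(j) = 4541/2592
Var[N_5] = 4541/2592 − (9547/7776)² = 14787239/60466176


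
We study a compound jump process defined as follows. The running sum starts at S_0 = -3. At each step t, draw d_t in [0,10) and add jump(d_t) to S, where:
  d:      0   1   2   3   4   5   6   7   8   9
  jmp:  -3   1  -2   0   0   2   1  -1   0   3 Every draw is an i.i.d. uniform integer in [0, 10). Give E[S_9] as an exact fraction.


Outcome values over d=0..9: [-3, 1, -2, 0, 0, 2, 1, -1, 0, 3]
Σy = 1, Σy² = 29, M = 10
μ = 1/10 = 1/10,  σ² = 29/10 − (1/10)² = 289/100
E[S_9] = -3 + 9·(1/10) = -21/10

-21/10


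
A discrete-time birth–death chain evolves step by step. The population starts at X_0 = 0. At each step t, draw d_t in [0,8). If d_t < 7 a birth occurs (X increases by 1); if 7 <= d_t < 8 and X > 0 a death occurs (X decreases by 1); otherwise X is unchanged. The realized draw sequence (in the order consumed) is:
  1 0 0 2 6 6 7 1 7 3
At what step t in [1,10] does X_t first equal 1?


1

t=0: X=0, d=1 → birth, X_1=1
t=1: X=1, d=0 → birth, X_2=2
t=2: X=2, d=0 → birth, X_3=3
t=3: X=3, d=2 → birth, X_4=4
t=4: X=4, d=6 → birth, X_5=5
t=5: X=5, d=6 → birth, X_6=6
t=6: X=6, d=7 → death, X_7=5
t=7: X=5, d=1 → birth, X_8=6
t=8: X=6, d=7 → death, X_9=5
t=9: X=5, d=3 → birth, X_10=6


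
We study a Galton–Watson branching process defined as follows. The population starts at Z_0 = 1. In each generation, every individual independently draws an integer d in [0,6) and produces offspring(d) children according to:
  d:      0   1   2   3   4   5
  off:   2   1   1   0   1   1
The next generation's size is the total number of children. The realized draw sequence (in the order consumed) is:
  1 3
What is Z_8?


0

gen 0: Z_0=1, draws=[1], offspring=[1], Z_1=1
gen 1: Z_1=1, draws=[3], offspring=[0], Z_2=0
gen 2: Z_2=0, draws=[], offspring=[], Z_3=0
gen 3: Z_3=0, draws=[], offspring=[], Z_4=0
gen 4: Z_4=0, draws=[], offspring=[], Z_5=0
gen 5: Z_5=0, draws=[], offspring=[], Z_6=0
gen 6: Z_6=0, draws=[], offspring=[], Z_7=0
gen 7: Z_7=0, draws=[], offspring=[], Z_8=0


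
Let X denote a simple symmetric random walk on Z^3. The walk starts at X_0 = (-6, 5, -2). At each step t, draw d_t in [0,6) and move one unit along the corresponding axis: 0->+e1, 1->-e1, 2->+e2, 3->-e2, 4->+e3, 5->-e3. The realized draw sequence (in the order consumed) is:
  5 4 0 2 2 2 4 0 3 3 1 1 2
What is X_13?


(-6, 7, -1)

t=0: X=(-6, 5, -2), d=5 → -e3, X_1=(-6, 5, -3)
t=1: X=(-6, 5, -3), d=4 → +e3, X_2=(-6, 5, -2)
t=2: X=(-6, 5, -2), d=0 → +e1, X_3=(-5, 5, -2)
t=3: X=(-5, 5, -2), d=2 → +e2, X_4=(-5, 6, -2)
t=4: X=(-5, 6, -2), d=2 → +e2, X_5=(-5, 7, -2)
t=5: X=(-5, 7, -2), d=2 → +e2, X_6=(-5, 8, -2)
t=6: X=(-5, 8, -2), d=4 → +e3, X_7=(-5, 8, -1)
t=7: X=(-5, 8, -1), d=0 → +e1, X_8=(-4, 8, -1)
t=8: X=(-4, 8, -1), d=3 → -e2, X_9=(-4, 7, -1)
t=9: X=(-4, 7, -1), d=3 → -e2, X_10=(-4, 6, -1)
t=10: X=(-4, 6, -1), d=1 → -e1, X_11=(-5, 6, -1)
t=11: X=(-5, 6, -1), d=1 → -e1, X_12=(-6, 6, -1)
t=12: X=(-6, 6, -1), d=2 → +e2, X_13=(-6, 7, -1)


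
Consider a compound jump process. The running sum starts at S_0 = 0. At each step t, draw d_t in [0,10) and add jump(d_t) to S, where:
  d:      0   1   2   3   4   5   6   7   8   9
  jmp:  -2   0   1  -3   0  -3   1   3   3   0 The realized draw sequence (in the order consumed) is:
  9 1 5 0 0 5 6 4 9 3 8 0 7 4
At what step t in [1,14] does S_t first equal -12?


t=0: S=0, d=9, jump=0, S_1=0
t=1: S=0, d=1, jump=0, S_2=0
t=2: S=0, d=5, jump=-3, S_3=-3
t=3: S=-3, d=0, jump=-2, S_4=-5
t=4: S=-5, d=0, jump=-2, S_5=-7
t=5: S=-7, d=5, jump=-3, S_6=-10
t=6: S=-10, d=6, jump=1, S_7=-9
t=7: S=-9, d=4, jump=0, S_8=-9
t=8: S=-9, d=9, jump=0, S_9=-9
t=9: S=-9, d=3, jump=-3, S_10=-12
t=10: S=-12, d=8, jump=3, S_11=-9
t=11: S=-9, d=0, jump=-2, S_12=-11
t=12: S=-11, d=7, jump=3, S_13=-8
t=13: S=-8, d=4, jump=0, S_14=-8

10


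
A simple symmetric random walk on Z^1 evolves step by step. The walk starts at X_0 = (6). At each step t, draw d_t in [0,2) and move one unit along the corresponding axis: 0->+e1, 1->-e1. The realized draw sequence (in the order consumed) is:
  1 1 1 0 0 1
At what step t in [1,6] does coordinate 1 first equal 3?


t=0: X=(6), d=1 → -e1, X_1=(5)
t=1: X=(5), d=1 → -e1, X_2=(4)
t=2: X=(4), d=1 → -e1, X_3=(3)
t=3: X=(3), d=0 → +e1, X_4=(4)
t=4: X=(4), d=0 → +e1, X_5=(5)
t=5: X=(5), d=1 → -e1, X_6=(4)

3


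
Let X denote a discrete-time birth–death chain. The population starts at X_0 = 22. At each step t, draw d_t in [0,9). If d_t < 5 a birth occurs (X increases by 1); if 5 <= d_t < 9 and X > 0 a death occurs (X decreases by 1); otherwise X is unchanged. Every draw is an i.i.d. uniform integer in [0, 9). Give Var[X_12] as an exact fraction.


X can drop by at most 1 per step and X_0 = 22 > T = 12, so X_t >= 22 − t >= 10 > 0 for every t <= 12: the floor at 0 (the 'and X > 0' condition) never binds. Hence X_12 = X_0 + Σ_{t<12} Y_t with i.i.d. increments Y_t = y(d_t) ∈ {+1, −1, 0}.
Outcome values over d=0..8: [1, 1, 1, 1, 1, -1, -1, -1, -1]
Σy = 1, Σy² = 9, M = 9
μ = 1/9 = 1/9,  σ² = 9/9 − (1/9)² = 80/81
Independent increments: Var[X_12] = 12·σ² = 12·(80/81) = 320/27

320/27


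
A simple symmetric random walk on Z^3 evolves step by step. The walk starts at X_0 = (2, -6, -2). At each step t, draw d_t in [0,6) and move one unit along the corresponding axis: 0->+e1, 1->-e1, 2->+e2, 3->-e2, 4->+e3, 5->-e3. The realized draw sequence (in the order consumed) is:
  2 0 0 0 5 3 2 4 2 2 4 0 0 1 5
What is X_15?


(6, -3, -2)

t=0: X=(2, -6, -2), d=2 → +e2, X_1=(2, -5, -2)
t=1: X=(2, -5, -2), d=0 → +e1, X_2=(3, -5, -2)
t=2: X=(3, -5, -2), d=0 → +e1, X_3=(4, -5, -2)
t=3: X=(4, -5, -2), d=0 → +e1, X_4=(5, -5, -2)
t=4: X=(5, -5, -2), d=5 → -e3, X_5=(5, -5, -3)
t=5: X=(5, -5, -3), d=3 → -e2, X_6=(5, -6, -3)
t=6: X=(5, -6, -3), d=2 → +e2, X_7=(5, -5, -3)
t=7: X=(5, -5, -3), d=4 → +e3, X_8=(5, -5, -2)
t=8: X=(5, -5, -2), d=2 → +e2, X_9=(5, -4, -2)
t=9: X=(5, -4, -2), d=2 → +e2, X_10=(5, -3, -2)
t=10: X=(5, -3, -2), d=4 → +e3, X_11=(5, -3, -1)
t=11: X=(5, -3, -1), d=0 → +e1, X_12=(6, -3, -1)
t=12: X=(6, -3, -1), d=0 → +e1, X_13=(7, -3, -1)
t=13: X=(7, -3, -1), d=1 → -e1, X_14=(6, -3, -1)
t=14: X=(6, -3, -1), d=5 → -e3, X_15=(6, -3, -2)


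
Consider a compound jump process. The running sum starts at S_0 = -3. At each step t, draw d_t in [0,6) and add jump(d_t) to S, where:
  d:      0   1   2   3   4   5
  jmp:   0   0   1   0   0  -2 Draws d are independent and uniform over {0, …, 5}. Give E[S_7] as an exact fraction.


Outcome values over d=0..5: [0, 0, 1, 0, 0, -2]
Σy = -1, Σy² = 5, M = 6
μ = -1/6 = -1/6,  σ² = 5/6 − (-1/6)² = 29/36
E[S_7] = -3 + 7·(-1/6) = -25/6

-25/6


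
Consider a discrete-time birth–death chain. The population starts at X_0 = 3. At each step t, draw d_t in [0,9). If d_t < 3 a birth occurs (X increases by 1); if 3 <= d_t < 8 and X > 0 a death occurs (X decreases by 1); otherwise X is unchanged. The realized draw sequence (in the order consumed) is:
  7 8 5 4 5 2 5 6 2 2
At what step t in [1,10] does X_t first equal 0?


t=0: X=3, d=7 → death, X_1=2
t=1: X=2, d=8 → hold, X_2=2
t=2: X=2, d=5 → death, X_3=1
t=3: X=1, d=4 → death, X_4=0
t=4: X=0, d=5 → hold, X_5=0
t=5: X=0, d=2 → birth, X_6=1
t=6: X=1, d=5 → death, X_7=0
t=7: X=0, d=6 → hold, X_8=0
t=8: X=0, d=2 → birth, X_9=1
t=9: X=1, d=2 → birth, X_10=2

4


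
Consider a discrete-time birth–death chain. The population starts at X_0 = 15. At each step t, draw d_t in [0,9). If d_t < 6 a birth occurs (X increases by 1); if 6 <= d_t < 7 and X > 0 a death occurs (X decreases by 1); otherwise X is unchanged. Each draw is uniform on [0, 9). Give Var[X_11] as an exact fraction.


418/81

X can drop by at most 1 per step and X_0 = 15 > T = 11, so X_t >= 15 − t >= 4 > 0 for every t <= 11: the floor at 0 (the 'and X > 0' condition) never binds. Hence X_11 = X_0 + Σ_{t<11} Y_t with i.i.d. increments Y_t = y(d_t) ∈ {+1, −1, 0}.
Outcome values over d=0..8: [1, 1, 1, 1, 1, 1, -1, 0, 0]
Σy = 5, Σy² = 7, M = 9
μ = 5/9 = 5/9,  σ² = 7/9 − (5/9)² = 38/81
Independent increments: Var[X_11] = 11·σ² = 11·(38/81) = 418/81


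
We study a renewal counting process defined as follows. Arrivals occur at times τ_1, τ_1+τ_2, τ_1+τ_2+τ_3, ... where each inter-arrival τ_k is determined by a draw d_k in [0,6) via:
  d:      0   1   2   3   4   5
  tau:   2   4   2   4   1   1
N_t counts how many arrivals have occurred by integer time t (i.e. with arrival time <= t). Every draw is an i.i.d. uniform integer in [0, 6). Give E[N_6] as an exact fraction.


Inter-arrival values over d=0..5: [2, 4, 2, 4, 1, 1]
Each d has probability 1/6, so the pmf of τ is: f(1) = 1/3, f(2) = 1/3, f(4) = 1/3
Renewal equation for m(n) = E[N_n]: condition on τ_1 = k (if k <= n, one arrival plus a fresh copy on the remaining n−k steps): m(n) = F(n) + Σ_{k<=n} f(k)·m(n−k), where F(n) = P(τ <= n) and m(0) = 0
m(1) = F(1) = 1/3
m(2) = F(2) + f(1)·m(1) = 2/3 + 1/3·1/3 = 7/9
m(3) = F(3) + f(1)·m(2) + f(2)·m(1) = 2/3 + 1/3·7/9 + 1/3·1/3 = 28/27
m(4) = F(4) + f(1)·m(3) + f(2)·m(2) = 1 + 1/3·28/27 + 1/3·7/9 = 130/81
m(5) = F(5) + f(1)·m(4) + f(2)·m(3) + f(4)·m(1) = 1 + 1/3·130/81 + 1/3·28/27 + 1/3·1/3 = 484/243
m(6) = F(6) + f(1)·m(5) + f(2)·m(4) + f(4)·m(2) = 1 + 1/3·484/243 + 1/3·130/81 + 1/3·7/9 = 1792/729
E[N_6] = m(6) = 1792/729

1792/729


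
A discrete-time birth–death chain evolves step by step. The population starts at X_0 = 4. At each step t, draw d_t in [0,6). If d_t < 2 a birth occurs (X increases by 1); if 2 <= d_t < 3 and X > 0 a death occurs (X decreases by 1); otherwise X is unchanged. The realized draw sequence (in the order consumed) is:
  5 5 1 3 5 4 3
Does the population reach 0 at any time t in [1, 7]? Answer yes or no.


no

t=0: X=4, d=5 → hold, X_1=4
t=1: X=4, d=5 → hold, X_2=4
t=2: X=4, d=1 → birth, X_3=5
t=3: X=5, d=3 → hold, X_4=5
t=4: X=5, d=5 → hold, X_5=5
t=5: X=5, d=4 → hold, X_6=5
t=6: X=5, d=3 → hold, X_7=5


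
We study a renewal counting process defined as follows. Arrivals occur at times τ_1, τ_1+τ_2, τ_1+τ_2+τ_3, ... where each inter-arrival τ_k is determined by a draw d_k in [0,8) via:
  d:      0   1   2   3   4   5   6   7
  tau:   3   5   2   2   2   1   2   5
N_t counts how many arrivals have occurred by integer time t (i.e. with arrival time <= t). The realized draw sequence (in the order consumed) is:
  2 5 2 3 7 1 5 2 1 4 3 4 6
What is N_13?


5

draw d_1=2: τ_1=2, arrival time A_1=2
draw d_2=5: τ_2=1, arrival time A_2=3
draw d_3=2: τ_3=2, arrival time A_3=5
draw d_4=3: τ_4=2, arrival time A_4=7
draw d_5=7: τ_5=5, arrival time A_5=12
draw d_6=1: τ_6=5, arrival time A_6=17
draw d_7=5: τ_7=1, arrival time A_7=18
draw d_8=2: τ_8=2, arrival time A_8=20
draw d_9=1: τ_9=5, arrival time A_9=25
draw d_10=4: τ_10=2, arrival time A_10=27
draw d_11=3: τ_11=2, arrival time A_11=29
draw d_12=4: τ_12=2, arrival time A_12=31
draw d_13=6: τ_13=2, arrival time A_13=33
N_t over t=0..13: 0:0 1:0 2:1 3:2 4:2 5:3 6:3 7:4 8:4 9:4 10:4 11:4 12:5 13:5


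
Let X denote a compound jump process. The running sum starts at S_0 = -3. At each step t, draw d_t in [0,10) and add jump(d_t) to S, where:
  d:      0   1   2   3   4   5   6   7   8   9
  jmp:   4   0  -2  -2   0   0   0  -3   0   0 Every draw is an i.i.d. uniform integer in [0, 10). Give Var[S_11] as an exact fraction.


3531/100

Outcome values over d=0..9: [4, 0, -2, -2, 0, 0, 0, -3, 0, 0]
Σy = -3, Σy² = 33, M = 10
μ = -3/10 = -3/10,  σ² = 33/10 − (-3/10)² = 321/100
Independent increments: Var[S_11] = 11·σ² = 11·(321/100) = 3531/100


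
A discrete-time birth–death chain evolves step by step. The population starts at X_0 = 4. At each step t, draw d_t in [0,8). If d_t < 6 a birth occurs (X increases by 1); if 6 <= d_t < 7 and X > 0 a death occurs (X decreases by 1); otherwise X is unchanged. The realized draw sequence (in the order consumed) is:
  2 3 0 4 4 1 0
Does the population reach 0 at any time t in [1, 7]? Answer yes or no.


no

t=0: X=4, d=2 → birth, X_1=5
t=1: X=5, d=3 → birth, X_2=6
t=2: X=6, d=0 → birth, X_3=7
t=3: X=7, d=4 → birth, X_4=8
t=4: X=8, d=4 → birth, X_5=9
t=5: X=9, d=1 → birth, X_6=10
t=6: X=10, d=0 → birth, X_7=11


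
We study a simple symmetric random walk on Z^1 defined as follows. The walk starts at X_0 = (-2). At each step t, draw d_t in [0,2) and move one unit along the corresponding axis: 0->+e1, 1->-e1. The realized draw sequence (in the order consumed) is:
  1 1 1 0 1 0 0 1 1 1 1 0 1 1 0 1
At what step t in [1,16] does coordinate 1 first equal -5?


3

t=0: X=(-2), d=1 → -e1, X_1=(-3)
t=1: X=(-3), d=1 → -e1, X_2=(-4)
t=2: X=(-4), d=1 → -e1, X_3=(-5)
t=3: X=(-5), d=0 → +e1, X_4=(-4)
t=4: X=(-4), d=1 → -e1, X_5=(-5)
t=5: X=(-5), d=0 → +e1, X_6=(-4)
t=6: X=(-4), d=0 → +e1, X_7=(-3)
t=7: X=(-3), d=1 → -e1, X_8=(-4)
t=8: X=(-4), d=1 → -e1, X_9=(-5)
t=9: X=(-5), d=1 → -e1, X_10=(-6)
t=10: X=(-6), d=1 → -e1, X_11=(-7)
t=11: X=(-7), d=0 → +e1, X_12=(-6)
t=12: X=(-6), d=1 → -e1, X_13=(-7)
t=13: X=(-7), d=1 → -e1, X_14=(-8)
t=14: X=(-8), d=0 → +e1, X_15=(-7)
t=15: X=(-7), d=1 → -e1, X_16=(-8)


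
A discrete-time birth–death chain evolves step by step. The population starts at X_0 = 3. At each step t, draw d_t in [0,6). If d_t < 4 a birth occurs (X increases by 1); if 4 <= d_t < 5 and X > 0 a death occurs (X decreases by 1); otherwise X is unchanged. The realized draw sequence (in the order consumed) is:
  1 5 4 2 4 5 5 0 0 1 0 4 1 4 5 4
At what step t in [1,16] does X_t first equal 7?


11

t=0: X=3, d=1 → birth, X_1=4
t=1: X=4, d=5 → hold, X_2=4
t=2: X=4, d=4 → death, X_3=3
t=3: X=3, d=2 → birth, X_4=4
t=4: X=4, d=4 → death, X_5=3
t=5: X=3, d=5 → hold, X_6=3
t=6: X=3, d=5 → hold, X_7=3
t=7: X=3, d=0 → birth, X_8=4
t=8: X=4, d=0 → birth, X_9=5
t=9: X=5, d=1 → birth, X_10=6
t=10: X=6, d=0 → birth, X_11=7
t=11: X=7, d=4 → death, X_12=6
t=12: X=6, d=1 → birth, X_13=7
t=13: X=7, d=4 → death, X_14=6
t=14: X=6, d=5 → hold, X_15=6
t=15: X=6, d=4 → death, X_16=5


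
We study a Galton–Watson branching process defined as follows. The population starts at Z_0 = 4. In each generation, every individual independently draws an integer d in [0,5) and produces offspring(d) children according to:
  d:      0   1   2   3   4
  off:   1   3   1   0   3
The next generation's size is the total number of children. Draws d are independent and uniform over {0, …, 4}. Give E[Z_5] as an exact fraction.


131072/3125

Outcome values over d=0..4: [1, 3, 1, 0, 3]
Σy = 8, Σy² = 20, M = 5
μ = 8/5 = 8/5,  σ² = 20/5 − (8/5)² = 36/25
E[Z_0] = 4
E[Z_1] = 8/5·E[Z_0] = 32/5
E[Z_2] = 8/5·E[Z_1] = 256/25
E[Z_3] = 8/5·E[Z_2] = 2048/125
E[Z_4] = 8/5·E[Z_3] = 16384/625
E[Z_5] = 8/5·E[Z_4] = 131072/3125
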